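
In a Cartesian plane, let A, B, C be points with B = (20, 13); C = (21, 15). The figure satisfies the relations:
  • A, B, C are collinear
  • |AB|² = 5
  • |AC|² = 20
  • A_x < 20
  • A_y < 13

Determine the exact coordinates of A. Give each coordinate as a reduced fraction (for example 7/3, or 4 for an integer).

A = (19, 11)

1. A_x = 19  [[A, B, C are collinear ⇒ -2x+1y+27=0] ∩ [|A−(20, 13)|²=5]]
2. A_y = 11  [[A, B, C are collinear ⇒ -2x+1y+27=0] ∩ [|A−(20, 13)|²=5]]
   so A = (19, 11)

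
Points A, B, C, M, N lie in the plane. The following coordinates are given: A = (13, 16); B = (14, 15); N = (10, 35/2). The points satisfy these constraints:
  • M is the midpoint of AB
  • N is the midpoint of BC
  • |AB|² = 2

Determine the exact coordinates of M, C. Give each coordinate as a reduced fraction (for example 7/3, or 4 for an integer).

M = (27/2, 31/2)
C = (6, 20)

1. M_x = 27/2  [2·M = A+B = (13, 16)+(14, 15)]
2. M_y = 31/2  [2·M = A+B = (13, 16)+(14, 15)]
   so M = (27/2, 31/2)
3. C_x = 6  [C = 2·N−B = 2·(10, 35/2)−(14, 15)]
4. C_y = 20  [C = 2·N−B = 2·(10, 35/2)−(14, 15)]
   so C = (6, 20)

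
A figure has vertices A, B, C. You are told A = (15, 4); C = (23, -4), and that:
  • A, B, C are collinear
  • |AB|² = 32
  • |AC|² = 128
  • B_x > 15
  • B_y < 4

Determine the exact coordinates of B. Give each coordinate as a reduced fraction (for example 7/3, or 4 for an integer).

B = (19, 0)

1. B_x = 19  [[A, B, C are collinear ⇒ -8x-8y+152=0] ∩ [|B−(15, 4)|²=32]]
2. B_y = 0  [[A, B, C are collinear ⇒ -8x-8y+152=0] ∩ [|B−(15, 4)|²=32]]
   so B = (19, 0)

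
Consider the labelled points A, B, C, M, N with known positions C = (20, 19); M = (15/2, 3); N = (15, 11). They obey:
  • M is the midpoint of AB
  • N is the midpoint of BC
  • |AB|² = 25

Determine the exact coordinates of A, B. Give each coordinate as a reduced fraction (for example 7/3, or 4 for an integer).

A = (5, 3)
B = (10, 3)

1. B_x = 10  [B = 2·N−C = 2·(15, 11)−(20, 19)]
2. B_y = 3  [B = 2·N−C = 2·(15, 11)−(20, 19)]
   so B = (10, 3)
3. A_x = 5  [A = 2·M−B = 2·(15/2, 3)−(10, 3)]
4. A_y = 3  [A = 2·M−B = 2·(15/2, 3)−(10, 3)]
   so A = (5, 3)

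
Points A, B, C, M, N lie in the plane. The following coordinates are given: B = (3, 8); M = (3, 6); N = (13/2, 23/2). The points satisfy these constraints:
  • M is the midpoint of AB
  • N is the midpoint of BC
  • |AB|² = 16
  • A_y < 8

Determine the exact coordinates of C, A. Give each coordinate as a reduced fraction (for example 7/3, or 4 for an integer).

1. A_x = 3  [A = 2·M−B = 2·(3, 6)−(3, 8)]
2. A_y = 4  [A = 2·M−B = 2·(3, 6)−(3, 8)]
   so A = (3, 4)
3. C_x = 10  [C = 2·N−B = 2·(13/2, 23/2)−(3, 8)]
4. C_y = 15  [C = 2·N−B = 2·(13/2, 23/2)−(3, 8)]
   so C = (10, 15)

C = (10, 15)
A = (3, 4)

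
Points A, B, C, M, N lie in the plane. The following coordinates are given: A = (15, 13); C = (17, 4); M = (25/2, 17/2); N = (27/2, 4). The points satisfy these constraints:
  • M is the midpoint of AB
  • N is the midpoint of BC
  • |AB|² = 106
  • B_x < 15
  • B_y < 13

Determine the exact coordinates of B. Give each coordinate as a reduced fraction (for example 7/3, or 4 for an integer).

B = (10, 4)

1. B_x = 10  [B = 2·M−A = 2·(25/2, 17/2)−(15, 13)]
2. B_y = 4  [B = 2·M−A = 2·(25/2, 17/2)−(15, 13)]
   so B = (10, 4)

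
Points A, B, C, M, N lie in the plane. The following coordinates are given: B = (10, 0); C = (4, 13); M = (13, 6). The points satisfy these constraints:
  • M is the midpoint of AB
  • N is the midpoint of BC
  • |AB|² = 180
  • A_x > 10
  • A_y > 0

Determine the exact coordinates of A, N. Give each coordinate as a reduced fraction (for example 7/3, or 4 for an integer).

A = (16, 12)
N = (7, 13/2)

1. A_x = 16  [A = 2·M−B = 2·(13, 6)−(10, 0)]
2. A_y = 12  [A = 2·M−B = 2·(13, 6)−(10, 0)]
   so A = (16, 12)
3. N_x = 7  [2·N = B+C = (10, 0)+(4, 13)]
4. N_y = 13/2  [2·N = B+C = (10, 0)+(4, 13)]
   so N = (7, 13/2)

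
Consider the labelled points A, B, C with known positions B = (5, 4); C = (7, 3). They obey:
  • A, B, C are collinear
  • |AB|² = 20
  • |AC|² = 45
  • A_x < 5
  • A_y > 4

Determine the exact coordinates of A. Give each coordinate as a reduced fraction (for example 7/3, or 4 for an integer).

1. A_x = 1  [[A, B, C are collinear ⇒ 1x+2y-13=0] ∩ [|A−(5, 4)|²=20]]
2. A_y = 6  [[A, B, C are collinear ⇒ 1x+2y-13=0] ∩ [|A−(5, 4)|²=20]]
   so A = (1, 6)

A = (1, 6)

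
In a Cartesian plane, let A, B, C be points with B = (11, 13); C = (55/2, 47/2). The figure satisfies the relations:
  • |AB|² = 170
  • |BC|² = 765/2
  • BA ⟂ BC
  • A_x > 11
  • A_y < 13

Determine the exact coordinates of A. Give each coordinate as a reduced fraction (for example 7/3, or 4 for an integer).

A = (18, 2)

1. A_x = 18  [[BA ⟂ BC ⇒ 33/2x+21/2y-318=0] ∩ [|A−(11, 13)|²=170]]
2. A_y = 2  [[BA ⟂ BC ⇒ 33/2x+21/2y-318=0] ∩ [|A−(11, 13)|²=170]]
   so A = (18, 2)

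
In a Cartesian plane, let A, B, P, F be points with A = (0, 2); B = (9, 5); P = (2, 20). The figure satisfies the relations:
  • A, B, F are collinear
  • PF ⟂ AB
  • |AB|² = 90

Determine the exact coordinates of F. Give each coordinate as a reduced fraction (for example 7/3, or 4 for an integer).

1. F_x = 36/5  [[A, B, F are collinear ⇒ -3x+9y-18=0] ∩ [PF ⟂ AB ⇒ 9x+3y-78=0]]
2. F_y = 22/5  [[A, B, F are collinear ⇒ -3x+9y-18=0] ∩ [PF ⟂ AB ⇒ 9x+3y-78=0]]
   so F = (36/5, 22/5)

F = (36/5, 22/5)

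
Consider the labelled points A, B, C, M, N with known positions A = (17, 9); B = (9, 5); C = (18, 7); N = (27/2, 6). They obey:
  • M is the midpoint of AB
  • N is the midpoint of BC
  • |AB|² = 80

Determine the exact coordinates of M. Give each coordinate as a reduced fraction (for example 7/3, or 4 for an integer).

1. M_x = 13  [2·M = A+B = (17, 9)+(9, 5)]
2. M_y = 7  [2·M = A+B = (17, 9)+(9, 5)]
   so M = (13, 7)

M = (13, 7)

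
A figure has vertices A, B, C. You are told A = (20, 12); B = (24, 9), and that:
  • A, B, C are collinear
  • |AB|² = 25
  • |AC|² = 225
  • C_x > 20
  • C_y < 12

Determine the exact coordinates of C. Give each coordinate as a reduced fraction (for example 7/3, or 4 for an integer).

C = (32, 3)

1. C_x = 32  [[A, B, C are collinear ⇒ 3x+4y-108=0] ∩ [|C−(20, 12)|²=225]]
2. C_y = 3  [[A, B, C are collinear ⇒ 3x+4y-108=0] ∩ [|C−(20, 12)|²=225]]
   so C = (32, 3)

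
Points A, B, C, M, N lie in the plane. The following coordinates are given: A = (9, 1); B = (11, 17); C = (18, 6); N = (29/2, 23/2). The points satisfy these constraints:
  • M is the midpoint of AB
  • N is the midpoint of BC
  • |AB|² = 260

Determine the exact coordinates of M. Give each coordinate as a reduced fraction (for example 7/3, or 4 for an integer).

1. M_x = 10  [2·M = A+B = (9, 1)+(11, 17)]
2. M_y = 9  [2·M = A+B = (9, 1)+(11, 17)]
   so M = (10, 9)

M = (10, 9)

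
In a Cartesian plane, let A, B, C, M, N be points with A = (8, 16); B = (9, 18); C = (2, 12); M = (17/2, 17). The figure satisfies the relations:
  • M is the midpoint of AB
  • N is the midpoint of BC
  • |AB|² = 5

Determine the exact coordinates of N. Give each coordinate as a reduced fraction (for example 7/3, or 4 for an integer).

1. N_x = 11/2  [2·N = B+C = (9, 18)+(2, 12)]
2. N_y = 15  [2·N = B+C = (9, 18)+(2, 12)]
   so N = (11/2, 15)

N = (11/2, 15)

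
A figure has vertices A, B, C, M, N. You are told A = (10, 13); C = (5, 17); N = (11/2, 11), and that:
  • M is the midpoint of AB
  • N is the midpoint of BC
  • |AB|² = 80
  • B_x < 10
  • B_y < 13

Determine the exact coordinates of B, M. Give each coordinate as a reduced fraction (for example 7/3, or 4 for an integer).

1. B_x = 6  [B = 2·N−C = 2·(11/2, 11)−(5, 17)]
2. B_y = 5  [B = 2·N−C = 2·(11/2, 11)−(5, 17)]
   so B = (6, 5)
3. M_x = 8  [2·M = A+B = (10, 13)+(6, 5)]
4. M_y = 9  [2·M = A+B = (10, 13)+(6, 5)]
   so M = (8, 9)

B = (6, 5)
M = (8, 9)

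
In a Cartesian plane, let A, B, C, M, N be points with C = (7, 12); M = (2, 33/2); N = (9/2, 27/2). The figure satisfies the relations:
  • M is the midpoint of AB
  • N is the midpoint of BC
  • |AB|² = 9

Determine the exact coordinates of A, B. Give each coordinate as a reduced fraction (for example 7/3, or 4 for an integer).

A = (2, 18)
B = (2, 15)

1. B_x = 2  [B = 2·N−C = 2·(9/2, 27/2)−(7, 12)]
2. B_y = 15  [B = 2·N−C = 2·(9/2, 27/2)−(7, 12)]
   so B = (2, 15)
3. A_x = 2  [A = 2·M−B = 2·(2, 33/2)−(2, 15)]
4. A_y = 18  [A = 2·M−B = 2·(2, 33/2)−(2, 15)]
   so A = (2, 18)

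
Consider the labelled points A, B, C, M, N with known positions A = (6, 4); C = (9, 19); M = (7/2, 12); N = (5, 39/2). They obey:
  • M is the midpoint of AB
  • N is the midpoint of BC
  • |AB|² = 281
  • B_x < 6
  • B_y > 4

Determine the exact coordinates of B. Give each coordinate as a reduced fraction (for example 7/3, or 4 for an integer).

1. B_x = 1  [B = 2·M−A = 2·(7/2, 12)−(6, 4)]
2. B_y = 20  [B = 2·M−A = 2·(7/2, 12)−(6, 4)]
   so B = (1, 20)

B = (1, 20)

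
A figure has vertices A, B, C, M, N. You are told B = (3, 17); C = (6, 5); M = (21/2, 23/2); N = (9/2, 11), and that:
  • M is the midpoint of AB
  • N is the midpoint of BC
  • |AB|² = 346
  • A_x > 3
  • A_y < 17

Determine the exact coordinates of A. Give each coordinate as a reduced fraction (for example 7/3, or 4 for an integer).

1. A_x = 18  [A = 2·M−B = 2·(21/2, 23/2)−(3, 17)]
2. A_y = 6  [A = 2·M−B = 2·(21/2, 23/2)−(3, 17)]
   so A = (18, 6)

A = (18, 6)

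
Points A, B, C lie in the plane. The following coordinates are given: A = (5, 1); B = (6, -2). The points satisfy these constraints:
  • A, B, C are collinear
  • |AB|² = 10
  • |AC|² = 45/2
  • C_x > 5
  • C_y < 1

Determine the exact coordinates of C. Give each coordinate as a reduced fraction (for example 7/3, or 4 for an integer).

C = (13/2, -7/2)

1. C_x = 13/2  [[A, B, C are collinear ⇒ 3x+1y-16=0] ∩ [|C−(5, 1)|²=45/2]]
2. C_y = -7/2  [[A, B, C are collinear ⇒ 3x+1y-16=0] ∩ [|C−(5, 1)|²=45/2]]
   so C = (13/2, -7/2)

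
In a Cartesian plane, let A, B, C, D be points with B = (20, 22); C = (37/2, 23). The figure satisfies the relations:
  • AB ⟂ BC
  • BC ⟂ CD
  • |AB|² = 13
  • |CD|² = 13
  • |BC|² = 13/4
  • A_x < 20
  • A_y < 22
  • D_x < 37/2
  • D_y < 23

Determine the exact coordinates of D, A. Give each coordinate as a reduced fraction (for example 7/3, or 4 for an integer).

D = (33/2, 20)
A = (18, 19)

1. D_x = 33/2  [[BC ⟂ CD ⇒ -3/2x+1y+19/4=0] ∩ [|D−(37/2, 23)|²=13]]
2. D_y = 20  [[BC ⟂ CD ⇒ -3/2x+1y+19/4=0] ∩ [|D−(37/2, 23)|²=13]]
   so D = (33/2, 20)
3. A_x = 18  [[AB ⟂ BC ⇒ 3/2x-1y-8=0] ∩ [|A−(20, 22)|²=13]]
4. A_y = 19  [[AB ⟂ BC ⇒ 3/2x-1y-8=0] ∩ [|A−(20, 22)|²=13]]
   so A = (18, 19)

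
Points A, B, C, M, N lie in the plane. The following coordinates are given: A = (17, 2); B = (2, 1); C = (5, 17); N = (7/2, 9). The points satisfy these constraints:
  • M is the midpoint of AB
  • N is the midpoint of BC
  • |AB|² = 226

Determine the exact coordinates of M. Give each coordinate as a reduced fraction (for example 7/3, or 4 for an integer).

1. M_x = 19/2  [2·M = A+B = (17, 2)+(2, 1)]
2. M_y = 3/2  [2·M = A+B = (17, 2)+(2, 1)]
   so M = (19/2, 3/2)

M = (19/2, 3/2)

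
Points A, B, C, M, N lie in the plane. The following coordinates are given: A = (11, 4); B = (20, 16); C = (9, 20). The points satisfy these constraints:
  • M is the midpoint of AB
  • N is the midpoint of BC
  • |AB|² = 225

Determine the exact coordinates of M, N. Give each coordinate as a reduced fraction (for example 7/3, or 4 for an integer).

M = (31/2, 10)
N = (29/2, 18)

1. M_x = 31/2  [2·M = A+B = (11, 4)+(20, 16)]
2. M_y = 10  [2·M = A+B = (11, 4)+(20, 16)]
   so M = (31/2, 10)
3. N_x = 29/2  [2·N = B+C = (20, 16)+(9, 20)]
4. N_y = 18  [2·N = B+C = (20, 16)+(9, 20)]
   so N = (29/2, 18)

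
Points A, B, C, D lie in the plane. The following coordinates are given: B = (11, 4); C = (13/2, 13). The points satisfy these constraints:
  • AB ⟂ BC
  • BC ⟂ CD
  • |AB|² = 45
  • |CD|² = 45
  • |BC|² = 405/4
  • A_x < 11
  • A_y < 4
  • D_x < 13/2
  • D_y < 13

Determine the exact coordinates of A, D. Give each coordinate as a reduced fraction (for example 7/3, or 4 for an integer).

A = (5, 1)
D = (1/2, 10)

1. A_x = 5  [[AB ⟂ BC ⇒ 9/2x-9y-27/2=0] ∩ [|A−(11, 4)|²=45]]
2. A_y = 1  [[AB ⟂ BC ⇒ 9/2x-9y-27/2=0] ∩ [|A−(11, 4)|²=45]]
   so A = (5, 1)
3. D_x = 1/2  [[BC ⟂ CD ⇒ -9/2x+9y-351/4=0] ∩ [|D−(13/2, 13)|²=45]]
4. D_y = 10  [[BC ⟂ CD ⇒ -9/2x+9y-351/4=0] ∩ [|D−(13/2, 13)|²=45]]
   so D = (1/2, 10)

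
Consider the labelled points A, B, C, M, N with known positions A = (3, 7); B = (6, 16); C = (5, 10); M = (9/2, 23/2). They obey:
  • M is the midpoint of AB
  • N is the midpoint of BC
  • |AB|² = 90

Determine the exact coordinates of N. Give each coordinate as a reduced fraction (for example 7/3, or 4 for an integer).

1. N_x = 11/2  [2·N = B+C = (6, 16)+(5, 10)]
2. N_y = 13  [2·N = B+C = (6, 16)+(5, 10)]
   so N = (11/2, 13)

N = (11/2, 13)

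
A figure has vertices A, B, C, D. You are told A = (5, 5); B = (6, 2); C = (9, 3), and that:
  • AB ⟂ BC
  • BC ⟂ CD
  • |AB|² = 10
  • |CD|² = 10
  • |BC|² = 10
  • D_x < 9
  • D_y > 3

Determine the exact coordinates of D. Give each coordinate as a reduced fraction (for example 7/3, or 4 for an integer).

1. D_x = 8  [[BC ⟂ CD ⇒ 3x+1y-30=0] ∩ [|D−(9, 3)|²=10]]
2. D_y = 6  [[BC ⟂ CD ⇒ 3x+1y-30=0] ∩ [|D−(9, 3)|²=10]]
   so D = (8, 6)

D = (8, 6)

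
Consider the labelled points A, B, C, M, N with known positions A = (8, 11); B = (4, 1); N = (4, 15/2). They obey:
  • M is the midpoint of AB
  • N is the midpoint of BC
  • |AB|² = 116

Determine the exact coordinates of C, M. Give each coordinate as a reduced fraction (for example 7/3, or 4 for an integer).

1. M_x = 6  [2·M = A+B = (8, 11)+(4, 1)]
2. M_y = 6  [2·M = A+B = (8, 11)+(4, 1)]
   so M = (6, 6)
3. C_x = 4  [C = 2·N−B = 2·(4, 15/2)−(4, 1)]
4. C_y = 14  [C = 2·N−B = 2·(4, 15/2)−(4, 1)]
   so C = (4, 14)

C = (4, 14)
M = (6, 6)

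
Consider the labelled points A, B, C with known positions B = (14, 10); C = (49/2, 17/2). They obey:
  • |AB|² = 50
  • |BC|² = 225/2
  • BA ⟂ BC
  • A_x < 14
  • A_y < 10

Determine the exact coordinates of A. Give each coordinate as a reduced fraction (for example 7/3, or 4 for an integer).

A = (13, 3)

1. A_x = 13  [[BA ⟂ BC ⇒ 21/2x-3/2y-132=0] ∩ [|A−(14, 10)|²=50]]
2. A_y = 3  [[BA ⟂ BC ⇒ 21/2x-3/2y-132=0] ∩ [|A−(14, 10)|²=50]]
   so A = (13, 3)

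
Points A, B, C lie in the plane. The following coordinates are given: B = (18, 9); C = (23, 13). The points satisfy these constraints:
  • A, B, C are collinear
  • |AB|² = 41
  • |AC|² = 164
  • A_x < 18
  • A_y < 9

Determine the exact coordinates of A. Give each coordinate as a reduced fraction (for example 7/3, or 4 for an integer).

1. A_x = 13  [[A, B, C are collinear ⇒ -4x+5y+27=0] ∩ [|A−(18, 9)|²=41]]
2. A_y = 5  [[A, B, C are collinear ⇒ -4x+5y+27=0] ∩ [|A−(18, 9)|²=41]]
   so A = (13, 5)

A = (13, 5)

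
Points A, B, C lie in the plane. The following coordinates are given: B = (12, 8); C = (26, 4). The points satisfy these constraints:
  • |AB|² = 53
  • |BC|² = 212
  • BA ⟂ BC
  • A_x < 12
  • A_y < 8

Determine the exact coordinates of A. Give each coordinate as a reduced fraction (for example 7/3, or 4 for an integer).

A = (10, 1)

1. A_x = 10  [[BA ⟂ BC ⇒ 14x-4y-136=0] ∩ [|A−(12, 8)|²=53]]
2. A_y = 1  [[BA ⟂ BC ⇒ 14x-4y-136=0] ∩ [|A−(12, 8)|²=53]]
   so A = (10, 1)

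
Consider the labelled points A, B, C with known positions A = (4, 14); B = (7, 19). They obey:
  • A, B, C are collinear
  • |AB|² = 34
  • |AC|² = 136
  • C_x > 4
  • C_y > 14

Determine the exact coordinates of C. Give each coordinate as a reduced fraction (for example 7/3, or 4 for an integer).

C = (10, 24)

1. C_x = 10  [[A, B, C are collinear ⇒ -5x+3y-22=0] ∩ [|C−(4, 14)|²=136]]
2. C_y = 24  [[A, B, C are collinear ⇒ -5x+3y-22=0] ∩ [|C−(4, 14)|²=136]]
   so C = (10, 24)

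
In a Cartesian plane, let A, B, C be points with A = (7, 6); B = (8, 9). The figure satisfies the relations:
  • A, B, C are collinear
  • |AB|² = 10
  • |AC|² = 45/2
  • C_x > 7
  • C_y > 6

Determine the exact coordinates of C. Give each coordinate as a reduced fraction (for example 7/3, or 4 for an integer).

C = (17/2, 21/2)

1. C_x = 17/2  [[A, B, C are collinear ⇒ -3x+1y+15=0] ∩ [|C−(7, 6)|²=45/2]]
2. C_y = 21/2  [[A, B, C are collinear ⇒ -3x+1y+15=0] ∩ [|C−(7, 6)|²=45/2]]
   so C = (17/2, 21/2)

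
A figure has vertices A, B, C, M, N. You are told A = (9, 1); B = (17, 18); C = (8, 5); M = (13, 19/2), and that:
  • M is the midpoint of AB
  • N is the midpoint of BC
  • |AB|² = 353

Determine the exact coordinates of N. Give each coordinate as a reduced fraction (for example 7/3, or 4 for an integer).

N = (25/2, 23/2)

1. N_x = 25/2  [2·N = B+C = (17, 18)+(8, 5)]
2. N_y = 23/2  [2·N = B+C = (17, 18)+(8, 5)]
   so N = (25/2, 23/2)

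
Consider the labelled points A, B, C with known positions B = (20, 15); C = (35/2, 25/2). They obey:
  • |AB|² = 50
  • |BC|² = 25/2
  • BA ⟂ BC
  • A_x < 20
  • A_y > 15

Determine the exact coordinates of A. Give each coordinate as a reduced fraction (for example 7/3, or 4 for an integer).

A = (15, 20)

1. A_x = 15  [[BA ⟂ BC ⇒ -5/2x-5/2y+175/2=0] ∩ [|A−(20, 15)|²=50]]
2. A_y = 20  [[BA ⟂ BC ⇒ -5/2x-5/2y+175/2=0] ∩ [|A−(20, 15)|²=50]]
   so A = (15, 20)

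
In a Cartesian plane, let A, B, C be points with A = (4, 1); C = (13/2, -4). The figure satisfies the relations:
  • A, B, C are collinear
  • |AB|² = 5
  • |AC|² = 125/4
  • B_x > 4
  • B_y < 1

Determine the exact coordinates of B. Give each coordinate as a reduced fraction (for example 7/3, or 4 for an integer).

1. B_x = 5  [[A, B, C are collinear ⇒ -5x-5/2y+45/2=0] ∩ [|B−(4, 1)|²=5]]
2. B_y = -1  [[A, B, C are collinear ⇒ -5x-5/2y+45/2=0] ∩ [|B−(4, 1)|²=5]]
   so B = (5, -1)

B = (5, -1)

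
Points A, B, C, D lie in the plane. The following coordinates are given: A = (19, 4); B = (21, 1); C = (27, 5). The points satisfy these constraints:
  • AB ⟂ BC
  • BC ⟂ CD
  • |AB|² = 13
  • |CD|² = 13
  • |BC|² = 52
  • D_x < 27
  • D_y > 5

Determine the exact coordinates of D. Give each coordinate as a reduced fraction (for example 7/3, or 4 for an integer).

D = (25, 8)

1. D_x = 25  [[BC ⟂ CD ⇒ 6x+4y-182=0] ∩ [|D−(27, 5)|²=13]]
2. D_y = 8  [[BC ⟂ CD ⇒ 6x+4y-182=0] ∩ [|D−(27, 5)|²=13]]
   so D = (25, 8)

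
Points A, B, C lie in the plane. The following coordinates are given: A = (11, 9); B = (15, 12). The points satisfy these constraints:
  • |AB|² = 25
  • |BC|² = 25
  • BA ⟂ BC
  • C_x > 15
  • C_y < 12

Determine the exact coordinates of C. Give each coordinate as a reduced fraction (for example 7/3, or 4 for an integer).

1. C_x = 18  [[BA ⟂ BC ⇒ -4x-3y+96=0] ∩ [|C−(15, 12)|²=25]]
2. C_y = 8  [[BA ⟂ BC ⇒ -4x-3y+96=0] ∩ [|C−(15, 12)|²=25]]
   so C = (18, 8)

C = (18, 8)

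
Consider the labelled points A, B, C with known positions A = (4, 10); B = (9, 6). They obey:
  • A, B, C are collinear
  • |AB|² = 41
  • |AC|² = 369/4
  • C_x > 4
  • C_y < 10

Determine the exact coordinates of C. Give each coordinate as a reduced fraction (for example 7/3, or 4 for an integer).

1. C_x = 23/2  [[A, B, C are collinear ⇒ 4x+5y-66=0] ∩ [|C−(4, 10)|²=369/4]]
2. C_y = 4  [[A, B, C are collinear ⇒ 4x+5y-66=0] ∩ [|C−(4, 10)|²=369/4]]
   so C = (23/2, 4)

C = (23/2, 4)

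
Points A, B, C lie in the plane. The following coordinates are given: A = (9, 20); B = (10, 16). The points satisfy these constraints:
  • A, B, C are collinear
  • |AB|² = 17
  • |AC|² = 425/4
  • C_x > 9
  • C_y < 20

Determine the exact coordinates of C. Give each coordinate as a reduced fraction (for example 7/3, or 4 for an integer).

C = (23/2, 10)

1. C_x = 23/2  [[A, B, C are collinear ⇒ 4x+1y-56=0] ∩ [|C−(9, 20)|²=425/4]]
2. C_y = 10  [[A, B, C are collinear ⇒ 4x+1y-56=0] ∩ [|C−(9, 20)|²=425/4]]
   so C = (23/2, 10)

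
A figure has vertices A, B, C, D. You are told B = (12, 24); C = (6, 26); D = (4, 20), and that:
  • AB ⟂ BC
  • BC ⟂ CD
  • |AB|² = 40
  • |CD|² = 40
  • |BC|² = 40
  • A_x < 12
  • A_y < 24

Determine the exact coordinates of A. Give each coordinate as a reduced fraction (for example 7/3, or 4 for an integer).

A = (10, 18)

1. A_x = 10  [[AB ⟂ BC ⇒ 6x-2y-24=0] ∩ [|A−(12, 24)|²=40]]
2. A_y = 18  [[AB ⟂ BC ⇒ 6x-2y-24=0] ∩ [|A−(12, 24)|²=40]]
   so A = (10, 18)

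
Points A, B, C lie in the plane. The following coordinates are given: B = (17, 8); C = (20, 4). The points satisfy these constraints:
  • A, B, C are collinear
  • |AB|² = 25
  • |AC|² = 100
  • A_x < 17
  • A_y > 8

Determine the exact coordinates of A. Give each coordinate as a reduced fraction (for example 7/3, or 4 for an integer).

1. A_x = 14  [[A, B, C are collinear ⇒ 4x+3y-92=0] ∩ [|A−(17, 8)|²=25]]
2. A_y = 12  [[A, B, C are collinear ⇒ 4x+3y-92=0] ∩ [|A−(17, 8)|²=25]]
   so A = (14, 12)

A = (14, 12)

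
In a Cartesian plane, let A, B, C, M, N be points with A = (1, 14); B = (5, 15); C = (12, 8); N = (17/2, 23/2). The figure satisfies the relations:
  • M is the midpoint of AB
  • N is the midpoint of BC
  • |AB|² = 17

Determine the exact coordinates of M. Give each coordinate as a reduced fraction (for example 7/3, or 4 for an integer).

M = (3, 29/2)

1. M_x = 3  [2·M = A+B = (1, 14)+(5, 15)]
2. M_y = 29/2  [2·M = A+B = (1, 14)+(5, 15)]
   so M = (3, 29/2)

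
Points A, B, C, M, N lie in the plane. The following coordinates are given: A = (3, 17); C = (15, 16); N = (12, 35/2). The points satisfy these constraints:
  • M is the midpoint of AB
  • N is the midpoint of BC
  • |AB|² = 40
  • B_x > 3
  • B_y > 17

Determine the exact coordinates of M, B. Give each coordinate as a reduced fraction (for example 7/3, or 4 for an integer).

1. B_x = 9  [B = 2·N−C = 2·(12, 35/2)−(15, 16)]
2. B_y = 19  [B = 2·N−C = 2·(12, 35/2)−(15, 16)]
   so B = (9, 19)
3. M_x = 6  [2·M = A+B = (3, 17)+(9, 19)]
4. M_y = 18  [2·M = A+B = (3, 17)+(9, 19)]
   so M = (6, 18)

M = (6, 18)
B = (9, 19)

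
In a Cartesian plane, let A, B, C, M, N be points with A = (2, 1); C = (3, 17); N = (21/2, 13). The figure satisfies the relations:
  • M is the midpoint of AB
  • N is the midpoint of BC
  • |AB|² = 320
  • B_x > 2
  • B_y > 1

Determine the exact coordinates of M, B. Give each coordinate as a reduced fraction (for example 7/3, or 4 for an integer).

1. B_x = 18  [B = 2·N−C = 2·(21/2, 13)−(3, 17)]
2. B_y = 9  [B = 2·N−C = 2·(21/2, 13)−(3, 17)]
   so B = (18, 9)
3. M_x = 10  [2·M = A+B = (2, 1)+(18, 9)]
4. M_y = 5  [2·M = A+B = (2, 1)+(18, 9)]
   so M = (10, 5)

M = (10, 5)
B = (18, 9)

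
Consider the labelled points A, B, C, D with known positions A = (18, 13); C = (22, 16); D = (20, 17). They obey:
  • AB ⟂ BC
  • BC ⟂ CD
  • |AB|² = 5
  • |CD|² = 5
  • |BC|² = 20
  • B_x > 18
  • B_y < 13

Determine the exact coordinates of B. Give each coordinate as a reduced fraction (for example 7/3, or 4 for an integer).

1. B_x = 20  [[BC ⟂ CD ⇒ 2x-1y-28=0] ∩ [|B−(18, 13)|²=5]]
2. B_y = 12  [[BC ⟂ CD ⇒ 2x-1y-28=0] ∩ [|B−(18, 13)|²=5]]
   so B = (20, 12)

B = (20, 12)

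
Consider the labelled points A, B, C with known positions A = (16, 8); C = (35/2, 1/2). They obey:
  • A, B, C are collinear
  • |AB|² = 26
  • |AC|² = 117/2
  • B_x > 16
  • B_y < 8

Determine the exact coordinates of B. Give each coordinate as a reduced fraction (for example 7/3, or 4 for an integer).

B = (17, 3)

1. B_x = 17  [[A, B, C are collinear ⇒ -15/2x-3/2y+132=0] ∩ [|B−(16, 8)|²=26]]
2. B_y = 3  [[A, B, C are collinear ⇒ -15/2x-3/2y+132=0] ∩ [|B−(16, 8)|²=26]]
   so B = (17, 3)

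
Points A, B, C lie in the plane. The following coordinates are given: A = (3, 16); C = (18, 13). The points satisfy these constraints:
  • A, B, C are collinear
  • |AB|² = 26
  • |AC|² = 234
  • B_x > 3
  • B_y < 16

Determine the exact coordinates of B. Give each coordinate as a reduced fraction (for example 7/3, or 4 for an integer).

B = (8, 15)

1. B_x = 8  [[A, B, C are collinear ⇒ -3x-15y+249=0] ∩ [|B−(3, 16)|²=26]]
2. B_y = 15  [[A, B, C are collinear ⇒ -3x-15y+249=0] ∩ [|B−(3, 16)|²=26]]
   so B = (8, 15)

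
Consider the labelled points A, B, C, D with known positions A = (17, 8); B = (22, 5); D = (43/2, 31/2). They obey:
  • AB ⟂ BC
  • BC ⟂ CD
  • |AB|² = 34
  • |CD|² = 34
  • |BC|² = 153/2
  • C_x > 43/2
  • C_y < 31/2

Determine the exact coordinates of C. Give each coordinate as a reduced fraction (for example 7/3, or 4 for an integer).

1. C_x = 53/2  [[AB ⟂ BC ⇒ 5x-3y-95=0] ∩ [|C−(43/2, 31/2)|²=34]]
2. C_y = 25/2  [[AB ⟂ BC ⇒ 5x-3y-95=0] ∩ [|C−(43/2, 31/2)|²=34]]
   so C = (53/2, 25/2)

C = (53/2, 25/2)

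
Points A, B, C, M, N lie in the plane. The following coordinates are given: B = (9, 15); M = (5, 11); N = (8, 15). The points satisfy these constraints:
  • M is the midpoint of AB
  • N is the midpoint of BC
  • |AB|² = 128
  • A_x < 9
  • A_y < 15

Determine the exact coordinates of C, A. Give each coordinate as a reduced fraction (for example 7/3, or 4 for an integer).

C = (7, 15)
A = (1, 7)

1. A_x = 1  [A = 2·M−B = 2·(5, 11)−(9, 15)]
2. A_y = 7  [A = 2·M−B = 2·(5, 11)−(9, 15)]
   so A = (1, 7)
3. C_x = 7  [C = 2·N−B = 2·(8, 15)−(9, 15)]
4. C_y = 15  [C = 2·N−B = 2·(8, 15)−(9, 15)]
   so C = (7, 15)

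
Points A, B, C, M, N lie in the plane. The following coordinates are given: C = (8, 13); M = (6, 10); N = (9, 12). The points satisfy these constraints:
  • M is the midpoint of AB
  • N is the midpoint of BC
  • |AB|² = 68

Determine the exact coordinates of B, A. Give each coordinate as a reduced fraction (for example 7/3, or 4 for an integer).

1. B_x = 10  [B = 2·N−C = 2·(9, 12)−(8, 13)]
2. B_y = 11  [B = 2·N−C = 2·(9, 12)−(8, 13)]
   so B = (10, 11)
3. A_x = 2  [A = 2·M−B = 2·(6, 10)−(10, 11)]
4. A_y = 9  [A = 2·M−B = 2·(6, 10)−(10, 11)]
   so A = (2, 9)

B = (10, 11)
A = (2, 9)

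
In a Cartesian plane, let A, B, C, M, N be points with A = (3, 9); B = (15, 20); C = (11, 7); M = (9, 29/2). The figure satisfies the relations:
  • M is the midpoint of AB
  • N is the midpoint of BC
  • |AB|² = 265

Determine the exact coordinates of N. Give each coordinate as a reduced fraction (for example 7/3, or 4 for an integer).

1. N_x = 13  [2·N = B+C = (15, 20)+(11, 7)]
2. N_y = 27/2  [2·N = B+C = (15, 20)+(11, 7)]
   so N = (13, 27/2)

N = (13, 27/2)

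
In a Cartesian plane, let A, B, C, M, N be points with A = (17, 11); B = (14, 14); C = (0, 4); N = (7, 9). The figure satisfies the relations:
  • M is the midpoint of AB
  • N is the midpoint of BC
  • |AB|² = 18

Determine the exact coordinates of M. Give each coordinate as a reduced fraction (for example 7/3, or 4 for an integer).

M = (31/2, 25/2)

1. M_x = 31/2  [2·M = A+B = (17, 11)+(14, 14)]
2. M_y = 25/2  [2·M = A+B = (17, 11)+(14, 14)]
   so M = (31/2, 25/2)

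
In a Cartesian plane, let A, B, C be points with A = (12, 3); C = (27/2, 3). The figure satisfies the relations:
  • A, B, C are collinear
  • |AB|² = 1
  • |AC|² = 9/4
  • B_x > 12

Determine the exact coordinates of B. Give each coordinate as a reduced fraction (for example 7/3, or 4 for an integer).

1. B_x = 13  [[A, B, C are collinear ⇒ -3/2y+9/2=0] ∩ [|B−(12, 3)|²=1]]
2. B_y = 3  [[A, B, C are collinear ⇒ -3/2y+9/2=0] ∩ [|B−(12, 3)|²=1]]
   so B = (13, 3)

B = (13, 3)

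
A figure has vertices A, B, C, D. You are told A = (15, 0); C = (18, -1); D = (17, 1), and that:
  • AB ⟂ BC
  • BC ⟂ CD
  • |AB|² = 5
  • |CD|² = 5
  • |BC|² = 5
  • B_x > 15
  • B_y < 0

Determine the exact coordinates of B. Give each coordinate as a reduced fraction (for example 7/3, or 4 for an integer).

B = (16, -2)

1. B_x = 16  [[BC ⟂ CD ⇒ 1x-2y-20=0] ∩ [|B−(15, 0)|²=5]]
2. B_y = -2  [[BC ⟂ CD ⇒ 1x-2y-20=0] ∩ [|B−(15, 0)|²=5]]
   so B = (16, -2)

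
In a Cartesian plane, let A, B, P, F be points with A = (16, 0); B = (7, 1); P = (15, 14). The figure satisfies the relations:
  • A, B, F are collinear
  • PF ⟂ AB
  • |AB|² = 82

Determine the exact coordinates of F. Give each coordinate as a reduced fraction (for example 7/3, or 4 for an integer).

F = (1105/82, 23/82)

1. F_x = 1105/82  [[A, B, F are collinear ⇒ -1x-9y+16=0] ∩ [PF ⟂ AB ⇒ -9x+1y+121=0]]
2. F_y = 23/82  [[A, B, F are collinear ⇒ -1x-9y+16=0] ∩ [PF ⟂ AB ⇒ -9x+1y+121=0]]
   so F = (1105/82, 23/82)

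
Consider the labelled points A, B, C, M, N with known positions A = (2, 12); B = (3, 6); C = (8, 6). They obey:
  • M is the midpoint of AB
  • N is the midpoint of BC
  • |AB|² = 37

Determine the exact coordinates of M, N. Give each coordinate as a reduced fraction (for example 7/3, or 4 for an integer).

1. M_x = 5/2  [2·M = A+B = (2, 12)+(3, 6)]
2. M_y = 9  [2·M = A+B = (2, 12)+(3, 6)]
   so M = (5/2, 9)
3. N_x = 11/2  [2·N = B+C = (3, 6)+(8, 6)]
4. N_y = 6  [2·N = B+C = (3, 6)+(8, 6)]
   so N = (11/2, 6)

M = (5/2, 9)
N = (11/2, 6)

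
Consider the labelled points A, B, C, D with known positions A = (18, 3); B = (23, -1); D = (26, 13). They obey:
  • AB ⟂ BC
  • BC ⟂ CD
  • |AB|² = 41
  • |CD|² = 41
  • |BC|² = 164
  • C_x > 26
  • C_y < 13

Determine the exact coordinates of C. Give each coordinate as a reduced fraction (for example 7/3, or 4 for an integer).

1. C_x = 31  [[AB ⟂ BC ⇒ 5x-4y-119=0] ∩ [|C−(26, 13)|²=41]]
2. C_y = 9  [[AB ⟂ BC ⇒ 5x-4y-119=0] ∩ [|C−(26, 13)|²=41]]
   so C = (31, 9)

C = (31, 9)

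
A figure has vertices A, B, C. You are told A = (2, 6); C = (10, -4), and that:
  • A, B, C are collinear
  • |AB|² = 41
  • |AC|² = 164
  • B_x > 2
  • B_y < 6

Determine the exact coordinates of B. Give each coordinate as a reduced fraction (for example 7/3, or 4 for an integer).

B = (6, 1)

1. B_x = 6  [[A, B, C are collinear ⇒ -10x-8y+68=0] ∩ [|B−(2, 6)|²=41]]
2. B_y = 1  [[A, B, C are collinear ⇒ -10x-8y+68=0] ∩ [|B−(2, 6)|²=41]]
   so B = (6, 1)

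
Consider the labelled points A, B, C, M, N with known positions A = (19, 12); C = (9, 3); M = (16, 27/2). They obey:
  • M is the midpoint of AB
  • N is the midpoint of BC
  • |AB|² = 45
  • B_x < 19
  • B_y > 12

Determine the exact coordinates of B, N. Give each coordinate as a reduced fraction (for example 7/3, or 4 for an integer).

B = (13, 15)
N = (11, 9)

1. B_x = 13  [B = 2·M−A = 2·(16, 27/2)−(19, 12)]
2. B_y = 15  [B = 2·M−A = 2·(16, 27/2)−(19, 12)]
   so B = (13, 15)
3. N_x = 11  [2·N = B+C = (13, 15)+(9, 3)]
4. N_y = 9  [2·N = B+C = (13, 15)+(9, 3)]
   so N = (11, 9)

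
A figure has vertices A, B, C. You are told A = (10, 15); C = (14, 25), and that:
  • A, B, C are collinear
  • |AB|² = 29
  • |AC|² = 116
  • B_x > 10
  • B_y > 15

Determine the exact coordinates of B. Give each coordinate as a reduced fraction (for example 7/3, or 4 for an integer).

1. B_x = 12  [[A, B, C are collinear ⇒ 10x-4y-40=0] ∩ [|B−(10, 15)|²=29]]
2. B_y = 20  [[A, B, C are collinear ⇒ 10x-4y-40=0] ∩ [|B−(10, 15)|²=29]]
   so B = (12, 20)

B = (12, 20)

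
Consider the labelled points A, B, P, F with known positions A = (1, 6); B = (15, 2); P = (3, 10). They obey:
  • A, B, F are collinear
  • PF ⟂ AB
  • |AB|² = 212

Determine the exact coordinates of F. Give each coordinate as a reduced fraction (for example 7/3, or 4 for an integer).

1. F_x = 95/53  [[A, B, F are collinear ⇒ 4x+14y-88=0] ∩ [PF ⟂ AB ⇒ 14x-4y-2=0]]
2. F_y = 306/53  [[A, B, F are collinear ⇒ 4x+14y-88=0] ∩ [PF ⟂ AB ⇒ 14x-4y-2=0]]
   so F = (95/53, 306/53)

F = (95/53, 306/53)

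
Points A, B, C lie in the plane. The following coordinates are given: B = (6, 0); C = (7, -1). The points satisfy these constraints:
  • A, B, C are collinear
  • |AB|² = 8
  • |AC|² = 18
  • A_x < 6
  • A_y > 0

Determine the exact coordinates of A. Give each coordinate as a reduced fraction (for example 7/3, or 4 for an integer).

A = (4, 2)

1. A_x = 4  [[A, B, C are collinear ⇒ 1x+1y-6=0] ∩ [|A−(6, 0)|²=8]]
2. A_y = 2  [[A, B, C are collinear ⇒ 1x+1y-6=0] ∩ [|A−(6, 0)|²=8]]
   so A = (4, 2)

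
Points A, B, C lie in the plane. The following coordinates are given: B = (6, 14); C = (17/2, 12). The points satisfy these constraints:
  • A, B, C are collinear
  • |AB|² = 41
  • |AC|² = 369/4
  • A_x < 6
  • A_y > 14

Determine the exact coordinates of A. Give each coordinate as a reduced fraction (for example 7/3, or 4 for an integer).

1. A_x = 1  [[A, B, C are collinear ⇒ 2x+5/2y-47=0] ∩ [|A−(6, 14)|²=41]]
2. A_y = 18  [[A, B, C are collinear ⇒ 2x+5/2y-47=0] ∩ [|A−(6, 14)|²=41]]
   so A = (1, 18)

A = (1, 18)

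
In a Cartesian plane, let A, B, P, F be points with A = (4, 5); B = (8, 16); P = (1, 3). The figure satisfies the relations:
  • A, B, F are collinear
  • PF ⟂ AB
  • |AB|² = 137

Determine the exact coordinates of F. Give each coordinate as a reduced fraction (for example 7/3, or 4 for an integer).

1. F_x = 412/137  [[A, B, F are collinear ⇒ -11x+4y+24=0] ∩ [PF ⟂ AB ⇒ 4x+11y-37=0]]
2. F_y = 311/137  [[A, B, F are collinear ⇒ -11x+4y+24=0] ∩ [PF ⟂ AB ⇒ 4x+11y-37=0]]
   so F = (412/137, 311/137)

F = (412/137, 311/137)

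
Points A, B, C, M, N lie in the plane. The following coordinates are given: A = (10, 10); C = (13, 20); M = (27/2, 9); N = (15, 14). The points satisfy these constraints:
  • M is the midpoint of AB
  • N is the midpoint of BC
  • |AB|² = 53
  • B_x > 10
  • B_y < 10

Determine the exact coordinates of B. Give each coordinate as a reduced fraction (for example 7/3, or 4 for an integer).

1. B_x = 17  [B = 2·M−A = 2·(27/2, 9)−(10, 10)]
2. B_y = 8  [B = 2·M−A = 2·(27/2, 9)−(10, 10)]
   so B = (17, 8)

B = (17, 8)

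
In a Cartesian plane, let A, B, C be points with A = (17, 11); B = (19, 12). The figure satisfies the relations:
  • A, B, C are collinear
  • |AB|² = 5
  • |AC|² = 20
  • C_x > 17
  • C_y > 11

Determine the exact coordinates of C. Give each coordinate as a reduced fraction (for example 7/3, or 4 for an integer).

C = (21, 13)

1. C_x = 21  [[A, B, C are collinear ⇒ -1x+2y-5=0] ∩ [|C−(17, 11)|²=20]]
2. C_y = 13  [[A, B, C are collinear ⇒ -1x+2y-5=0] ∩ [|C−(17, 11)|²=20]]
   so C = (21, 13)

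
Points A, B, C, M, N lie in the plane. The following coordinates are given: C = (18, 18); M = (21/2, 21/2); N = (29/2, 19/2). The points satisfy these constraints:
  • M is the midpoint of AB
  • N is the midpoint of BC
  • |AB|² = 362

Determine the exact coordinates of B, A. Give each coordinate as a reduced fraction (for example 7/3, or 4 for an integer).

1. B_x = 11  [B = 2·N−C = 2·(29/2, 19/2)−(18, 18)]
2. B_y = 1  [B = 2·N−C = 2·(29/2, 19/2)−(18, 18)]
   so B = (11, 1)
3. A_x = 10  [A = 2·M−B = 2·(21/2, 21/2)−(11, 1)]
4. A_y = 20  [A = 2·M−B = 2·(21/2, 21/2)−(11, 1)]
   so A = (10, 20)

B = (11, 1)
A = (10, 20)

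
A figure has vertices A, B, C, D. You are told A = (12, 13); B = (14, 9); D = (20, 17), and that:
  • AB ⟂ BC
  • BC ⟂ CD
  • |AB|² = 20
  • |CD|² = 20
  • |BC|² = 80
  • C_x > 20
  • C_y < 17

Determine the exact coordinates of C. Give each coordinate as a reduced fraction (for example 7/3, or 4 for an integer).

1. C_x = 22  [[AB ⟂ BC ⇒ 2x-4y+8=0] ∩ [|C−(20, 17)|²=20]]
2. C_y = 13  [[AB ⟂ BC ⇒ 2x-4y+8=0] ∩ [|C−(20, 17)|²=20]]
   so C = (22, 13)

C = (22, 13)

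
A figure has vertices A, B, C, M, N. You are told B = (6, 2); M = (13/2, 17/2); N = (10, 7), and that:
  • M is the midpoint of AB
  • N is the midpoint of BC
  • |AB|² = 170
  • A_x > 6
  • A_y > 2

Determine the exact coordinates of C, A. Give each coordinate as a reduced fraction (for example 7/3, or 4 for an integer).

1. A_x = 7  [A = 2·M−B = 2·(13/2, 17/2)−(6, 2)]
2. A_y = 15  [A = 2·M−B = 2·(13/2, 17/2)−(6, 2)]
   so A = (7, 15)
3. C_x = 14  [C = 2·N−B = 2·(10, 7)−(6, 2)]
4. C_y = 12  [C = 2·N−B = 2·(10, 7)−(6, 2)]
   so C = (14, 12)

C = (14, 12)
A = (7, 15)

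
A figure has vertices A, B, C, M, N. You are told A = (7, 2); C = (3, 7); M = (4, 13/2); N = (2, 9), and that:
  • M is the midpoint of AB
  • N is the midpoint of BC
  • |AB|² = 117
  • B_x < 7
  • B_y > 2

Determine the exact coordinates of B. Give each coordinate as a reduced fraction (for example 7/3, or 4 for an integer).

B = (1, 11)

1. B_x = 1  [B = 2·M−A = 2·(4, 13/2)−(7, 2)]
2. B_y = 11  [B = 2·M−A = 2·(4, 13/2)−(7, 2)]
   so B = (1, 11)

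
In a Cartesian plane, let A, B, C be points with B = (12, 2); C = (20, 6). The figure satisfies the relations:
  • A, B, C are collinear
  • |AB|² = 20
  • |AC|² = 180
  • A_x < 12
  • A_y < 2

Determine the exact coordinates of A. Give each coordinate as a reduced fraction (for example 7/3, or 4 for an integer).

1. A_x = 8  [[A, B, C are collinear ⇒ -4x+8y+32=0] ∩ [|A−(12, 2)|²=20]]
2. A_y = 0  [[A, B, C are collinear ⇒ -4x+8y+32=0] ∩ [|A−(12, 2)|²=20]]
   so A = (8, 0)

A = (8, 0)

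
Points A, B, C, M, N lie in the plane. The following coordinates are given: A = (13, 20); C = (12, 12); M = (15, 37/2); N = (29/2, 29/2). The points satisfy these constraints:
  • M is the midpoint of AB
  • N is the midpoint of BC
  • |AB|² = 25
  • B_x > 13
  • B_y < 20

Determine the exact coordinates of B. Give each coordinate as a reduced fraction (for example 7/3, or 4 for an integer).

B = (17, 17)

1. B_x = 17  [B = 2·M−A = 2·(15, 37/2)−(13, 20)]
2. B_y = 17  [B = 2·M−A = 2·(15, 37/2)−(13, 20)]
   so B = (17, 17)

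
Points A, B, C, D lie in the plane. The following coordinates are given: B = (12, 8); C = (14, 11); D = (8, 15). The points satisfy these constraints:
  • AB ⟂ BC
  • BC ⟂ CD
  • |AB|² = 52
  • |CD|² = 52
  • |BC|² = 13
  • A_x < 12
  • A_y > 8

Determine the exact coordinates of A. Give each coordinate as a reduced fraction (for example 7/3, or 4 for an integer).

1. A_x = 6  [[AB ⟂ BC ⇒ -2x-3y+48=0] ∩ [|A−(12, 8)|²=52]]
2. A_y = 12  [[AB ⟂ BC ⇒ -2x-3y+48=0] ∩ [|A−(12, 8)|²=52]]
   so A = (6, 12)

A = (6, 12)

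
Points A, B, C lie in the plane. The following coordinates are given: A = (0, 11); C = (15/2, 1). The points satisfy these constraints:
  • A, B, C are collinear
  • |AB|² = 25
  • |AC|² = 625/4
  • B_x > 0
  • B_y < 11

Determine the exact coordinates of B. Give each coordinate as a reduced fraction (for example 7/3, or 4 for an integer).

1. B_x = 3  [[A, B, C are collinear ⇒ -10x-15/2y+165/2=0] ∩ [|B−(0, 11)|²=25]]
2. B_y = 7  [[A, B, C are collinear ⇒ -10x-15/2y+165/2=0] ∩ [|B−(0, 11)|²=25]]
   so B = (3, 7)

B = (3, 7)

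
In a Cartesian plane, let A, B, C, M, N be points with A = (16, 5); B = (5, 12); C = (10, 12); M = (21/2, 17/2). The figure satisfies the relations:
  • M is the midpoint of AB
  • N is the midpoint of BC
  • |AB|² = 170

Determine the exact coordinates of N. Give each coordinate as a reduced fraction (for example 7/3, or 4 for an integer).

N = (15/2, 12)

1. N_x = 15/2  [2·N = B+C = (5, 12)+(10, 12)]
2. N_y = 12  [2·N = B+C = (5, 12)+(10, 12)]
   so N = (15/2, 12)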